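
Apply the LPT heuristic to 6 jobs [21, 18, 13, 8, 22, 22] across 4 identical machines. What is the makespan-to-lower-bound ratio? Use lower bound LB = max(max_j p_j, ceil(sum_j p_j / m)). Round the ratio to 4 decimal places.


LPT order: [22, 22, 21, 18, 13, 8]
Machine loads after assignment: [22, 22, 29, 31]
LPT makespan = 31
Lower bound = max(max_job, ceil(total/4)) = max(22, 26) = 26
Ratio = 31 / 26 = 1.1923

1.1923


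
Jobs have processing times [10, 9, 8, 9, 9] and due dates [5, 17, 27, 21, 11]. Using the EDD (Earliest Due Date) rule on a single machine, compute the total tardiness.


Sort by due date (EDD order): [(10, 5), (9, 11), (9, 17), (9, 21), (8, 27)]
Compute completion times and tardiness:
  Job 1: p=10, d=5, C=10, tardiness=max(0,10-5)=5
  Job 2: p=9, d=11, C=19, tardiness=max(0,19-11)=8
  Job 3: p=9, d=17, C=28, tardiness=max(0,28-17)=11
  Job 4: p=9, d=21, C=37, tardiness=max(0,37-21)=16
  Job 5: p=8, d=27, C=45, tardiness=max(0,45-27)=18
Total tardiness = 58

58


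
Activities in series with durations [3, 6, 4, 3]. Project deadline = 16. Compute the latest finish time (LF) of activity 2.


LF(activity 2) = deadline - sum of successor durations
Successors: activities 3 through 4 with durations [4, 3]
Sum of successor durations = 7
LF = 16 - 7 = 9

9


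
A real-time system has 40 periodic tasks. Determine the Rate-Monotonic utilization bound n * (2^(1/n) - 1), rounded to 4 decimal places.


Compute 2^(1/40) = 1.0174796921
Subtract 1: 1.0174796921 - 1 = 0.0174796921
Multiply by n: 40 * 0.0174796921 = 0.6991876840
Round to 4 dp: 0.6992

0.6992


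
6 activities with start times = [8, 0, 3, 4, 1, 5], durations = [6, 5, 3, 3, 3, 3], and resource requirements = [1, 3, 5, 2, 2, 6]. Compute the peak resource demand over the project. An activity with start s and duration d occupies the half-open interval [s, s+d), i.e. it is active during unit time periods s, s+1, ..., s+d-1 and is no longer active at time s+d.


Each activity i is active on [start_i, start_i + duration_i).
Compute total resource usage per time slot:
  t=0: active resources = [3], total = 3
  t=1: active resources = [3, 2], total = 5
  t=2: active resources = [3, 2], total = 5
  t=3: active resources = [3, 5, 2], total = 10
  t=4: active resources = [3, 5, 2], total = 10
  t=5: active resources = [5, 2, 6], total = 13
  t=6: active resources = [2, 6], total = 8
  t=7: active resources = [6], total = 6
  t=8: active resources = [1], total = 1
  t=9: active resources = [1], total = 1
  t=10: active resources = [1], total = 1
  t=11: active resources = [1], total = 1
  t=12: active resources = [1], total = 1
  t=13: active resources = [1], total = 1
Peak resource demand = 13

13


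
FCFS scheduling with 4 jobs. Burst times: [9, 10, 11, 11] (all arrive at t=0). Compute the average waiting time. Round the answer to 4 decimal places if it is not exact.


FCFS order (as given): [9, 10, 11, 11]
Waiting times:
  Job 1: wait = 0
  Job 2: wait = 9
  Job 3: wait = 19
  Job 4: wait = 30
Sum of waiting times = 58
Average waiting time = 58/4 = 14.5

14.5


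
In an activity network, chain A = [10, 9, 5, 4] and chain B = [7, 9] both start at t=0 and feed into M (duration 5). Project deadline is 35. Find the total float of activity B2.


Forward pass: ES(B2) = sum of predecessors on chain B = 7
EF = ES + duration = 7 + 9 = 16
Backward pass: LF(M) = deadline = 35; LS(M) = 35 - 5 = 30
LF(B2) = LS(M) - sum(successors on chain B) = 30 - 0 = 30
LS = LF - duration = 30 - 9 = 21
Total float = LS - ES = 21 - 7 = 14

14


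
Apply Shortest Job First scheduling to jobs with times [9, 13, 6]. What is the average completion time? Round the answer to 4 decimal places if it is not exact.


SJF order (ascending): [6, 9, 13]
Completion times:
  Job 1: burst=6, C=6
  Job 2: burst=9, C=15
  Job 3: burst=13, C=28
Average completion = 49/3 = 16.3333

16.3333


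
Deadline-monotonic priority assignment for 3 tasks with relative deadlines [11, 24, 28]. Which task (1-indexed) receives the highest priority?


Sort tasks by relative deadline (ascending):
  Task 1: deadline = 11
  Task 2: deadline = 24
  Task 3: deadline = 28
Priority order (highest first): [1, 2, 3]
Highest priority task = 1

1


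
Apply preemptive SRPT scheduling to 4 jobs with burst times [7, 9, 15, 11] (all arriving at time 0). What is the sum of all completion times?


Since all jobs arrive at t=0, SRPT equals SPT ordering.
SPT order: [7, 9, 11, 15]
Completion times:
  Job 1: p=7, C=7
  Job 2: p=9, C=16
  Job 3: p=11, C=27
  Job 4: p=15, C=42
Total completion time = 7 + 16 + 27 + 42 = 92

92


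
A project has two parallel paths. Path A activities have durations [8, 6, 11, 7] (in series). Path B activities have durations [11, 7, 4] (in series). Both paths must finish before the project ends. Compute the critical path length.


Path A total = 8 + 6 + 11 + 7 = 32
Path B total = 11 + 7 + 4 = 22
Critical path = longest path = max(32, 22) = 32

32


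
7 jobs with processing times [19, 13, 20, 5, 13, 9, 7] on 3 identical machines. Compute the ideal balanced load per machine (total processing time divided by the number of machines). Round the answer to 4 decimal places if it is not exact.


Total processing time = 19 + 13 + 20 + 5 + 13 + 9 + 7 = 86
Number of machines = 3
Ideal balanced load = 86 / 3 = 28.6667

28.6667


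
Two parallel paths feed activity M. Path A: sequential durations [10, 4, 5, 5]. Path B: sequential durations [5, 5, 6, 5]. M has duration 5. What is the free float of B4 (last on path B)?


ES(B4) = sum of predecessors on chain B = 16
EF(B4) = ES + duration = 16 + 5 = 21
Successor of B4 is M. ES(M) = max(sum(A), sum(B)) = max(24, 21) = 24
Free float = ES(successor) - EF(current) = 24 - 21 = 3

3


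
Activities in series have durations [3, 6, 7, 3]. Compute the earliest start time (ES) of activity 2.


Activity 2 starts after activities 1 through 1 complete.
Predecessor durations: [3]
ES = 3 = 3

3


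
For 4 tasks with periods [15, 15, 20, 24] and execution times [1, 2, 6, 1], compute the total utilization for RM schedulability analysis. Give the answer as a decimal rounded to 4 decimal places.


Compute individual utilizations (exact fractions):
  Task 1: C/T = 1/15 (approx. 0.0667)
  Task 2: C/T = 2/15 (approx. 0.1333)
  Task 3: C/T = 6/20 = 3/10 (approx. 0.3)
  Task 4: C/T = 1/24 (approx. 0.0417)
Total utilization U = 1/15 + 2/15 + 3/10 + 1/24 = 13/24
Rounded to 4 decimal places: U = 0.5417
RM (Liu & Layland) bound for 4 tasks = 0.756828; compare with U = 13/24 (approx. 0.541667)
U <= bound, so schedulable by RM sufficient condition.

0.5417


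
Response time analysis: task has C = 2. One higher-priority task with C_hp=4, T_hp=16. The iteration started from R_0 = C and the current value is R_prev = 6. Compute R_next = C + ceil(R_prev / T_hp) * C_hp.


R_next = C + ceil(R_prev / T_hp) * C_hp
ceil(6 / 16) = ceil(0.375) = 1
Interference = 1 * 4 = 4
R_next = 2 + 4 = 6
R_next = R_prev, so the iteration has converged (response time = 6).

6


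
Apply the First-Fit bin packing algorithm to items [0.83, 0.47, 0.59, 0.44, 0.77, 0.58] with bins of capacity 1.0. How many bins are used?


Place items sequentially using First-Fit:
  Item 0.83 -> new Bin 1
  Item 0.47 -> new Bin 2
  Item 0.59 -> new Bin 3
  Item 0.44 -> Bin 2 (now 0.91)
  Item 0.77 -> new Bin 4
  Item 0.58 -> new Bin 5
Total bins used = 5

5


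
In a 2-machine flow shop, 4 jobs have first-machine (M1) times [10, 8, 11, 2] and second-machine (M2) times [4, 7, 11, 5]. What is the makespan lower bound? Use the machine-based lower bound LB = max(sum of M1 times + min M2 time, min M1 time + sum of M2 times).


LB1 = sum(M1 times) + min(M2 times) = 31 + 4 = 35
LB2 = min(M1 times) + sum(M2 times) = 2 + 27 = 29
Lower bound = max(LB1, LB2) = max(35, 29) = 35

35


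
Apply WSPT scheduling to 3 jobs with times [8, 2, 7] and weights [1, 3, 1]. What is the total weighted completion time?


Compute p/w ratios and sort ascending (WSPT): [(2, 3), (7, 1), (8, 1)]
Compute weighted completion times:
  Job (p=2,w=3): C=2, w*C=3*2=6
  Job (p=7,w=1): C=9, w*C=1*9=9
  Job (p=8,w=1): C=17, w*C=1*17=17
Total weighted completion time = 32

32


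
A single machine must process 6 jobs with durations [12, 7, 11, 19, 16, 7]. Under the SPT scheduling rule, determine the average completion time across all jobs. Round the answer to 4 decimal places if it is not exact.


Sort jobs by processing time (SPT order): [7, 7, 11, 12, 16, 19]
Compute completion times sequentially:
  Job 1: processing = 7, completes at 7
  Job 2: processing = 7, completes at 14
  Job 3: processing = 11, completes at 25
  Job 4: processing = 12, completes at 37
  Job 5: processing = 16, completes at 53
  Job 6: processing = 19, completes at 72
Sum of completion times = 208
Average completion time = 208/6 = 34.6667

34.6667


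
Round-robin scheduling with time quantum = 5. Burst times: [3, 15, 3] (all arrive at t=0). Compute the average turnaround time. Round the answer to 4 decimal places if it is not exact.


Time quantum = 5
Execution trace:
  J1 runs 3 units, time = 3
  J2 runs 5 units, time = 8
  J3 runs 3 units, time = 11
  J2 runs 5 units, time = 16
  J2 runs 5 units, time = 21
Finish times: [3, 21, 11]
Average turnaround = 35/3 = 11.6667

11.6667


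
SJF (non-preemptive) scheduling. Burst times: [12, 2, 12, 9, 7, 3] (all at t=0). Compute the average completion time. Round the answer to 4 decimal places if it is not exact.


SJF order (ascending): [2, 3, 7, 9, 12, 12]
Completion times:
  Job 1: burst=2, C=2
  Job 2: burst=3, C=5
  Job 3: burst=7, C=12
  Job 4: burst=9, C=21
  Job 5: burst=12, C=33
  Job 6: burst=12, C=45
Average completion = 118/6 = 19.6667

19.6667


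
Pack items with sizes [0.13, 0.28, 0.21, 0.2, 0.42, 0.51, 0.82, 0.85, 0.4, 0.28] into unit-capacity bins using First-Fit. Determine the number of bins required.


Place items sequentially using First-Fit:
  Item 0.13 -> new Bin 1
  Item 0.28 -> Bin 1 (now 0.41)
  Item 0.21 -> Bin 1 (now 0.62)
  Item 0.2 -> Bin 1 (now 0.82)
  Item 0.42 -> new Bin 2
  Item 0.51 -> Bin 2 (now 0.93)
  Item 0.82 -> new Bin 3
  Item 0.85 -> new Bin 4
  Item 0.4 -> new Bin 5
  Item 0.28 -> Bin 5 (now 0.68)
Total bins used = 5

5


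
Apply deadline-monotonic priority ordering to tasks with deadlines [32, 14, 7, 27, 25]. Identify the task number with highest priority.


Sort tasks by relative deadline (ascending):
  Task 3: deadline = 7
  Task 2: deadline = 14
  Task 5: deadline = 25
  Task 4: deadline = 27
  Task 1: deadline = 32
Priority order (highest first): [3, 2, 5, 4, 1]
Highest priority task = 3

3


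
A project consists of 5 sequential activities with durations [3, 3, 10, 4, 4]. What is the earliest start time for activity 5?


Activity 5 starts after activities 1 through 4 complete.
Predecessor durations: [3, 3, 10, 4]
ES = 3 + 3 + 10 + 4 = 20

20


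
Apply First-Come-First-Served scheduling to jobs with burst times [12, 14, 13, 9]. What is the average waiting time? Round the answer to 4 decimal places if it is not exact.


FCFS order (as given): [12, 14, 13, 9]
Waiting times:
  Job 1: wait = 0
  Job 2: wait = 12
  Job 3: wait = 26
  Job 4: wait = 39
Sum of waiting times = 77
Average waiting time = 77/4 = 19.25

19.25


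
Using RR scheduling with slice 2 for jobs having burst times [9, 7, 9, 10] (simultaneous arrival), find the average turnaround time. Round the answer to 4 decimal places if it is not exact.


Time quantum = 2
Execution trace:
  J1 runs 2 units, time = 2
  J2 runs 2 units, time = 4
  J3 runs 2 units, time = 6
  J4 runs 2 units, time = 8
  J1 runs 2 units, time = 10
  J2 runs 2 units, time = 12
  J3 runs 2 units, time = 14
  J4 runs 2 units, time = 16
  J1 runs 2 units, time = 18
  J2 runs 2 units, time = 20
  J3 runs 2 units, time = 22
  J4 runs 2 units, time = 24
  J1 runs 2 units, time = 26
  J2 runs 1 units, time = 27
  J3 runs 2 units, time = 29
  J4 runs 2 units, time = 31
  J1 runs 1 units, time = 32
  J3 runs 1 units, time = 33
  J4 runs 2 units, time = 35
Finish times: [32, 27, 33, 35]
Average turnaround = 127/4 = 31.75

31.75


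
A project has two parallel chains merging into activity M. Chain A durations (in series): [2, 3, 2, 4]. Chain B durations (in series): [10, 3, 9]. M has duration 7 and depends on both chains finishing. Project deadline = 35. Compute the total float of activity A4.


Forward pass: ES(A4) = sum of predecessors on chain A = 7
EF = ES + duration = 7 + 4 = 11
Backward pass: LF(M) = deadline = 35; LS(M) = 35 - 7 = 28
LF(A4) = LS(M) - sum(successors on chain A) = 28 - 0 = 28
LS = LF - duration = 28 - 4 = 24
Total float = LS - ES = 24 - 7 = 17

17


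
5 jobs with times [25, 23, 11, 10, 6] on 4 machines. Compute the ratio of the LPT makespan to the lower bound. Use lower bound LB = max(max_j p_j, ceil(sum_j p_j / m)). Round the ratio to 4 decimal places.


LPT order: [25, 23, 11, 10, 6]
Machine loads after assignment: [25, 23, 11, 16]
LPT makespan = 25
Lower bound = max(max_job, ceil(total/4)) = max(25, 19) = 25
Ratio = 25 / 25 = 1.0

1.0


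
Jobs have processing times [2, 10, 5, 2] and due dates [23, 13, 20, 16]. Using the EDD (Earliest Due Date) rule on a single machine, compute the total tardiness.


Sort by due date (EDD order): [(10, 13), (2, 16), (5, 20), (2, 23)]
Compute completion times and tardiness:
  Job 1: p=10, d=13, C=10, tardiness=max(0,10-13)=0
  Job 2: p=2, d=16, C=12, tardiness=max(0,12-16)=0
  Job 3: p=5, d=20, C=17, tardiness=max(0,17-20)=0
  Job 4: p=2, d=23, C=19, tardiness=max(0,19-23)=0
Total tardiness = 0

0


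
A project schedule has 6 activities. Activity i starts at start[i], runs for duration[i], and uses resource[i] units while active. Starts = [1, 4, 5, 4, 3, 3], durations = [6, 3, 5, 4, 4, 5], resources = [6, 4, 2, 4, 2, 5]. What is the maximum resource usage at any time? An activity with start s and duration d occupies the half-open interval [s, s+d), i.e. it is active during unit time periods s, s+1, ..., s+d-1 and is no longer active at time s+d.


Each activity i is active on [start_i, start_i + duration_i).
Compute total resource usage per time slot:
  t=0: active resources = [], total = 0
  t=1: active resources = [6], total = 6
  t=2: active resources = [6], total = 6
  t=3: active resources = [6, 2, 5], total = 13
  t=4: active resources = [6, 4, 4, 2, 5], total = 21
  t=5: active resources = [6, 4, 2, 4, 2, 5], total = 23
  t=6: active resources = [6, 4, 2, 4, 2, 5], total = 23
  t=7: active resources = [2, 4, 5], total = 11
  t=8: active resources = [2], total = 2
  t=9: active resources = [2], total = 2
Peak resource demand = 23

23


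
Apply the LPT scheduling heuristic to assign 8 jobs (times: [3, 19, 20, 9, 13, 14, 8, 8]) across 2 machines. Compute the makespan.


Sort jobs in decreasing order (LPT): [20, 19, 14, 13, 9, 8, 8, 3]
Assign each job to the least loaded machine:
  Machine 1: jobs [20, 13, 9, 3], load = 45
  Machine 2: jobs [19, 14, 8, 8], load = 49
Makespan = max load = 49

49


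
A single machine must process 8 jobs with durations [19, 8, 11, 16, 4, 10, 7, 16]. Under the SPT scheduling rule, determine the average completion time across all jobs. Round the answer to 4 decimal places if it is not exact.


Sort jobs by processing time (SPT order): [4, 7, 8, 10, 11, 16, 16, 19]
Compute completion times sequentially:
  Job 1: processing = 4, completes at 4
  Job 2: processing = 7, completes at 11
  Job 3: processing = 8, completes at 19
  Job 4: processing = 10, completes at 29
  Job 5: processing = 11, completes at 40
  Job 6: processing = 16, completes at 56
  Job 7: processing = 16, completes at 72
  Job 8: processing = 19, completes at 91
Sum of completion times = 322
Average completion time = 322/8 = 40.25

40.25


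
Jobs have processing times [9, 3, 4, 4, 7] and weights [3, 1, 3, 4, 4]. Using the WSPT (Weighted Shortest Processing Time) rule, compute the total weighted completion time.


Compute p/w ratios and sort ascending (WSPT): [(4, 4), (4, 3), (7, 4), (9, 3), (3, 1)]
Compute weighted completion times:
  Job (p=4,w=4): C=4, w*C=4*4=16
  Job (p=4,w=3): C=8, w*C=3*8=24
  Job (p=7,w=4): C=15, w*C=4*15=60
  Job (p=9,w=3): C=24, w*C=3*24=72
  Job (p=3,w=1): C=27, w*C=1*27=27
Total weighted completion time = 199

199


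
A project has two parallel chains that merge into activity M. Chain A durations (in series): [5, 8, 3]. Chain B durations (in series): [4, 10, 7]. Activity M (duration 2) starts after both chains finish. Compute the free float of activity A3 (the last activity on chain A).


ES(A3) = sum of predecessors on chain A = 13
EF(A3) = ES + duration = 13 + 3 = 16
Successor of A3 is M. ES(M) = max(sum(A), sum(B)) = max(16, 21) = 21
Free float = ES(successor) - EF(current) = 21 - 16 = 5

5


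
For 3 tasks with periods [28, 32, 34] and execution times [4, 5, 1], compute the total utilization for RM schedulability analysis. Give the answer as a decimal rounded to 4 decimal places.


Compute individual utilizations (exact fractions):
  Task 1: C/T = 4/28 = 1/7 (approx. 0.1429)
  Task 2: C/T = 5/32 (approx. 0.1563)
  Task 3: C/T = 1/34 (approx. 0.0294)
Total utilization U = 1/7 + 5/32 + 1/34 = 1251/3808
Rounded to 4 decimal places: U = 0.3285
RM (Liu & Layland) bound for 3 tasks = 0.779763; compare with U = 1251/3808 (approx. 0.328519)
U <= bound, so schedulable by RM sufficient condition.

0.3285


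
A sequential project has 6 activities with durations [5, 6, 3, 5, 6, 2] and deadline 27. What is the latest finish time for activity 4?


LF(activity 4) = deadline - sum of successor durations
Successors: activities 5 through 6 with durations [6, 2]
Sum of successor durations = 8
LF = 27 - 8 = 19

19


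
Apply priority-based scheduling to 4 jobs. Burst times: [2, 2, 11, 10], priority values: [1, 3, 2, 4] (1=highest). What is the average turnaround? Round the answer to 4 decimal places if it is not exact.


Sort by priority (ascending = highest first):
Order: [(1, 2), (2, 11), (3, 2), (4, 10)]
Completion times:
  Priority 1, burst=2, C=2
  Priority 2, burst=11, C=13
  Priority 3, burst=2, C=15
  Priority 4, burst=10, C=25
Average turnaround = 55/4 = 13.75

13.75


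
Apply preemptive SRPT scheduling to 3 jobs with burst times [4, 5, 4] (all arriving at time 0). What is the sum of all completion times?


Since all jobs arrive at t=0, SRPT equals SPT ordering.
SPT order: [4, 4, 5]
Completion times:
  Job 1: p=4, C=4
  Job 2: p=4, C=8
  Job 3: p=5, C=13
Total completion time = 4 + 8 + 13 = 25

25


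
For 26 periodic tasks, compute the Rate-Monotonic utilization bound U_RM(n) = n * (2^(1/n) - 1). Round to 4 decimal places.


Compute 2^(1/26) = 1.0270180507
Subtract 1: 1.0270180507 - 1 = 0.0270180507
Multiply by n: 26 * 0.0270180507 = 0.7024693182
Round to 4 dp: 0.7025

0.7025


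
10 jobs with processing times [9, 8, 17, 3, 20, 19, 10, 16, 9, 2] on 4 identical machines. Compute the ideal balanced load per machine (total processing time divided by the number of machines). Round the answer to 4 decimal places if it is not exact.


Total processing time = 9 + 8 + 17 + 3 + 20 + 19 + 10 + 16 + 9 + 2 = 113
Number of machines = 4
Ideal balanced load = 113 / 4 = 28.25

28.25


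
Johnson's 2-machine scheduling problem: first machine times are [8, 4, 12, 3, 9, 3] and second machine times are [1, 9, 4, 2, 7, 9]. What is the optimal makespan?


Apply Johnson's rule:
  Group 1 (a <= b): [(6, 3, 9), (2, 4, 9)]
  Group 2 (a > b): [(5, 9, 7), (3, 12, 4), (4, 3, 2), (1, 8, 1)]
Optimal job order: [6, 2, 5, 3, 4, 1]
Schedule:
  Job 6: M1 done at 3, M2 done at 12
  Job 2: M1 done at 7, M2 done at 21
  Job 5: M1 done at 16, M2 done at 28
  Job 3: M1 done at 28, M2 done at 32
  Job 4: M1 done at 31, M2 done at 34
  Job 1: M1 done at 39, M2 done at 40
Makespan = 40

40


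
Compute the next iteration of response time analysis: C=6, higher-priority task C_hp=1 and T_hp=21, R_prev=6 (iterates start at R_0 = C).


R_next = C + ceil(R_prev / T_hp) * C_hp
ceil(6 / 21) = ceil(0.2857) = 1
Interference = 1 * 1 = 1
R_next = 6 + 1 = 7

7


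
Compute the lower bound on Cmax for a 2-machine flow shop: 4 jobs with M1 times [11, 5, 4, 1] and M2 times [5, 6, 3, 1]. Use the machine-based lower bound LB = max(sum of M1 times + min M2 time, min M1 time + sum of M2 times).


LB1 = sum(M1 times) + min(M2 times) = 21 + 1 = 22
LB2 = min(M1 times) + sum(M2 times) = 1 + 15 = 16
Lower bound = max(LB1, LB2) = max(22, 16) = 22

22


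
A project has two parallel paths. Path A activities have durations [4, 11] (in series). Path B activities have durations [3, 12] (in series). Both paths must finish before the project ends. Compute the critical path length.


Path A total = 4 + 11 = 15
Path B total = 3 + 12 = 15
Critical path = longest path = max(15, 15) = 15

15


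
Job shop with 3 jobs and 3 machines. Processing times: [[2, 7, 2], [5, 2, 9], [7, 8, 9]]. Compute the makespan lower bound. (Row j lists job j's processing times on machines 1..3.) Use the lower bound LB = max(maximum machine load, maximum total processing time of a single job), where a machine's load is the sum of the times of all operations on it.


Machine loads:
  Machine 1: 2 + 5 + 7 = 14
  Machine 2: 7 + 2 + 8 = 17
  Machine 3: 2 + 9 + 9 = 20
Max machine load = 20
Job totals:
  Job 1: 11
  Job 2: 16
  Job 3: 24
Max job total = 24
Lower bound = max(20, 24) = 24

24


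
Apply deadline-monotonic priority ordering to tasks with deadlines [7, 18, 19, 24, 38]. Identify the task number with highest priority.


Sort tasks by relative deadline (ascending):
  Task 1: deadline = 7
  Task 2: deadline = 18
  Task 3: deadline = 19
  Task 4: deadline = 24
  Task 5: deadline = 38
Priority order (highest first): [1, 2, 3, 4, 5]
Highest priority task = 1

1


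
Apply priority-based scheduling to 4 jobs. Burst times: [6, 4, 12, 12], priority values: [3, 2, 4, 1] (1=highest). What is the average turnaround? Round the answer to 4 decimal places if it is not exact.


Sort by priority (ascending = highest first):
Order: [(1, 12), (2, 4), (3, 6), (4, 12)]
Completion times:
  Priority 1, burst=12, C=12
  Priority 2, burst=4, C=16
  Priority 3, burst=6, C=22
  Priority 4, burst=12, C=34
Average turnaround = 84/4 = 21.0

21.0


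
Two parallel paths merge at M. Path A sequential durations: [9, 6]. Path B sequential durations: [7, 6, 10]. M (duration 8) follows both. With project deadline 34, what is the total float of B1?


Forward pass: ES(B1) = sum of predecessors on chain B = 0
EF = ES + duration = 0 + 7 = 7
Backward pass: LF(M) = deadline = 34; LS(M) = 34 - 8 = 26
LF(B1) = LS(M) - sum(successors on chain B) = 26 - 16 = 10
LS = LF - duration = 10 - 7 = 3
Total float = LS - ES = 3 - 0 = 3

3


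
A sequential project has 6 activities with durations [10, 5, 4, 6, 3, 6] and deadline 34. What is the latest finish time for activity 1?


LF(activity 1) = deadline - sum of successor durations
Successors: activities 2 through 6 with durations [5, 4, 6, 3, 6]
Sum of successor durations = 24
LF = 34 - 24 = 10

10


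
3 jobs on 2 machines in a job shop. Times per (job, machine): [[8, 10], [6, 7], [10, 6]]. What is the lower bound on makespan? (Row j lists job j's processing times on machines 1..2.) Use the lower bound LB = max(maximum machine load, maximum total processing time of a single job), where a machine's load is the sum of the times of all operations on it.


Machine loads:
  Machine 1: 8 + 6 + 10 = 24
  Machine 2: 10 + 7 + 6 = 23
Max machine load = 24
Job totals:
  Job 1: 18
  Job 2: 13
  Job 3: 16
Max job total = 18
Lower bound = max(24, 18) = 24

24


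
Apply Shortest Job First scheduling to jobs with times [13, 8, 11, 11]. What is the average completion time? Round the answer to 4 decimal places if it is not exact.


SJF order (ascending): [8, 11, 11, 13]
Completion times:
  Job 1: burst=8, C=8
  Job 2: burst=11, C=19
  Job 3: burst=11, C=30
  Job 4: burst=13, C=43
Average completion = 100/4 = 25.0

25.0


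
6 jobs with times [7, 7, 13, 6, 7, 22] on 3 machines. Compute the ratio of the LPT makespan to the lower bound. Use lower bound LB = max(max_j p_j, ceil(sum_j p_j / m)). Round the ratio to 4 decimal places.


LPT order: [22, 13, 7, 7, 7, 6]
Machine loads after assignment: [22, 20, 20]
LPT makespan = 22
Lower bound = max(max_job, ceil(total/3)) = max(22, 21) = 22
Ratio = 22 / 22 = 1.0

1.0


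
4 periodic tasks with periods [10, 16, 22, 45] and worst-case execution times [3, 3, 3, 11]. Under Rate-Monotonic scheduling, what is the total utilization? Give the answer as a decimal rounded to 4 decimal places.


Compute individual utilizations (exact fractions):
  Task 1: C/T = 3/10 (approx. 0.3)
  Task 2: C/T = 3/16 (approx. 0.1875)
  Task 3: C/T = 3/22 (approx. 0.1364)
  Task 4: C/T = 11/45 (approx. 0.2444)
Total utilization U = 3/10 + 3/16 + 3/22 + 11/45 = 6877/7920
Rounded to 4 decimal places: U = 0.8683
RM (Liu & Layland) bound for 4 tasks = 0.756828; compare with U = 6877/7920 (approx. 0.868308)
bound < U <= 1, so the RM sufficient condition is not met (inconclusive; an exact test such as response-time analysis is needed).

0.8683


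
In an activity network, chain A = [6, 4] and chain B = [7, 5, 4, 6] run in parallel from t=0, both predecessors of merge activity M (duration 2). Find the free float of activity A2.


ES(A2) = sum of predecessors on chain A = 6
EF(A2) = ES + duration = 6 + 4 = 10
Successor of A2 is M. ES(M) = max(sum(A), sum(B)) = max(10, 22) = 22
Free float = ES(successor) - EF(current) = 22 - 10 = 12

12


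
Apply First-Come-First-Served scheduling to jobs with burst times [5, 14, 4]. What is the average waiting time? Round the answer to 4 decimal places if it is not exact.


FCFS order (as given): [5, 14, 4]
Waiting times:
  Job 1: wait = 0
  Job 2: wait = 5
  Job 3: wait = 19
Sum of waiting times = 24
Average waiting time = 24/3 = 8.0

8.0


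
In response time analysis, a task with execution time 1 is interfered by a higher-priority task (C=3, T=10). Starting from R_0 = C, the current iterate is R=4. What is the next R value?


R_next = C + ceil(R_prev / T_hp) * C_hp
ceil(4 / 10) = ceil(0.4) = 1
Interference = 1 * 3 = 3
R_next = 1 + 3 = 4
R_next = R_prev, so the iteration has converged (response time = 4).

4


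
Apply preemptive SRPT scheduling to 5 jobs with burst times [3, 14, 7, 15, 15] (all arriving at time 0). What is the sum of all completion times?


Since all jobs arrive at t=0, SRPT equals SPT ordering.
SPT order: [3, 7, 14, 15, 15]
Completion times:
  Job 1: p=3, C=3
  Job 2: p=7, C=10
  Job 3: p=14, C=24
  Job 4: p=15, C=39
  Job 5: p=15, C=54
Total completion time = 3 + 10 + 24 + 39 + 54 = 130

130


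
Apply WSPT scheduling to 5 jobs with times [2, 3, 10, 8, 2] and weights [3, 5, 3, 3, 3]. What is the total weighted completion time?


Compute p/w ratios and sort ascending (WSPT): [(3, 5), (2, 3), (2, 3), (8, 3), (10, 3)]
Compute weighted completion times:
  Job (p=3,w=5): C=3, w*C=5*3=15
  Job (p=2,w=3): C=5, w*C=3*5=15
  Job (p=2,w=3): C=7, w*C=3*7=21
  Job (p=8,w=3): C=15, w*C=3*15=45
  Job (p=10,w=3): C=25, w*C=3*25=75
Total weighted completion time = 171

171


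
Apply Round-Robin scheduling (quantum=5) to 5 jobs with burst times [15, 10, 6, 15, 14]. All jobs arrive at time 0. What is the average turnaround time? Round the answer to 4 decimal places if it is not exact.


Time quantum = 5
Execution trace:
  J1 runs 5 units, time = 5
  J2 runs 5 units, time = 10
  J3 runs 5 units, time = 15
  J4 runs 5 units, time = 20
  J5 runs 5 units, time = 25
  J1 runs 5 units, time = 30
  J2 runs 5 units, time = 35
  J3 runs 1 units, time = 36
  J4 runs 5 units, time = 41
  J5 runs 5 units, time = 46
  J1 runs 5 units, time = 51
  J4 runs 5 units, time = 56
  J5 runs 4 units, time = 60
Finish times: [51, 35, 36, 56, 60]
Average turnaround = 238/5 = 47.6

47.6


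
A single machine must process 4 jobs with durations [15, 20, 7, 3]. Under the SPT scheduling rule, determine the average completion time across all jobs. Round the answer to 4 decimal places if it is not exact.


Sort jobs by processing time (SPT order): [3, 7, 15, 20]
Compute completion times sequentially:
  Job 1: processing = 3, completes at 3
  Job 2: processing = 7, completes at 10
  Job 3: processing = 15, completes at 25
  Job 4: processing = 20, completes at 45
Sum of completion times = 83
Average completion time = 83/4 = 20.75

20.75


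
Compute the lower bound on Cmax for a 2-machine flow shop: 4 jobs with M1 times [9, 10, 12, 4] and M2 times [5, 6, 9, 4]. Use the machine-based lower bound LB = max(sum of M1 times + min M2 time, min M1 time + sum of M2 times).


LB1 = sum(M1 times) + min(M2 times) = 35 + 4 = 39
LB2 = min(M1 times) + sum(M2 times) = 4 + 24 = 28
Lower bound = max(LB1, LB2) = max(39, 28) = 39

39


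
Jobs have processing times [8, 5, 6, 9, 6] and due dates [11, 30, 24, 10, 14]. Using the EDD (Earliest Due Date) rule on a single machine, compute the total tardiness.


Sort by due date (EDD order): [(9, 10), (8, 11), (6, 14), (6, 24), (5, 30)]
Compute completion times and tardiness:
  Job 1: p=9, d=10, C=9, tardiness=max(0,9-10)=0
  Job 2: p=8, d=11, C=17, tardiness=max(0,17-11)=6
  Job 3: p=6, d=14, C=23, tardiness=max(0,23-14)=9
  Job 4: p=6, d=24, C=29, tardiness=max(0,29-24)=5
  Job 5: p=5, d=30, C=34, tardiness=max(0,34-30)=4
Total tardiness = 24

24


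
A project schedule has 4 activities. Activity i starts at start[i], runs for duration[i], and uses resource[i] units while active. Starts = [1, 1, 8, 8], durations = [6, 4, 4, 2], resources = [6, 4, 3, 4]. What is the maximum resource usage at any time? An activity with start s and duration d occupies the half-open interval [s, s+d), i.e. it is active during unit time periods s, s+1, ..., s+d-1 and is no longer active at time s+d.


Each activity i is active on [start_i, start_i + duration_i).
Compute total resource usage per time slot:
  t=0: active resources = [], total = 0
  t=1: active resources = [6, 4], total = 10
  t=2: active resources = [6, 4], total = 10
  t=3: active resources = [6, 4], total = 10
  t=4: active resources = [6, 4], total = 10
  t=5: active resources = [6], total = 6
  t=6: active resources = [6], total = 6
  t=7: active resources = [], total = 0
  t=8: active resources = [3, 4], total = 7
  t=9: active resources = [3, 4], total = 7
  t=10: active resources = [3], total = 3
  t=11: active resources = [3], total = 3
Peak resource demand = 10

10


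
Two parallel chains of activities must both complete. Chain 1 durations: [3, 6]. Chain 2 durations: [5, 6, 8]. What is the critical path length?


Path A total = 3 + 6 = 9
Path B total = 5 + 6 + 8 = 19
Critical path = longest path = max(9, 19) = 19

19


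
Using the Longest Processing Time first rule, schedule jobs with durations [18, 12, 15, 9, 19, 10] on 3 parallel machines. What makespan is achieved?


Sort jobs in decreasing order (LPT): [19, 18, 15, 12, 10, 9]
Assign each job to the least loaded machine:
  Machine 1: jobs [19, 9], load = 28
  Machine 2: jobs [18, 10], load = 28
  Machine 3: jobs [15, 12], load = 27
Makespan = max load = 28

28


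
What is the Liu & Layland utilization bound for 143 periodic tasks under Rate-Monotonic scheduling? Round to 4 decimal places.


Compute 2^(1/143) = 1.0048589497
Subtract 1: 1.0048589497 - 1 = 0.0048589497
Multiply by n: 143 * 0.0048589497 = 0.6948298071
Round to 4 dp: 0.6948

0.6948


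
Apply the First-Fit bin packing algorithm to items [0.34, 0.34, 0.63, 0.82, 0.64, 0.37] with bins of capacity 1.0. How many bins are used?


Place items sequentially using First-Fit:
  Item 0.34 -> new Bin 1
  Item 0.34 -> Bin 1 (now 0.68)
  Item 0.63 -> new Bin 2
  Item 0.82 -> new Bin 3
  Item 0.64 -> new Bin 4
  Item 0.37 -> Bin 2 (now 1.0)
Total bins used = 4

4


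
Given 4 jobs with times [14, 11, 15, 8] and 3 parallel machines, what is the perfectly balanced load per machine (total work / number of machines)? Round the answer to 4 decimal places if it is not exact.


Total processing time = 14 + 11 + 15 + 8 = 48
Number of machines = 3
Ideal balanced load = 48 / 3 = 16.0

16.0


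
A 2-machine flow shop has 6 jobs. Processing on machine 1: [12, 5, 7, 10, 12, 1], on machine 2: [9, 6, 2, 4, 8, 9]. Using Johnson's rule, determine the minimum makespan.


Apply Johnson's rule:
  Group 1 (a <= b): [(6, 1, 9), (2, 5, 6)]
  Group 2 (a > b): [(1, 12, 9), (5, 12, 8), (4, 10, 4), (3, 7, 2)]
Optimal job order: [6, 2, 1, 5, 4, 3]
Schedule:
  Job 6: M1 done at 1, M2 done at 10
  Job 2: M1 done at 6, M2 done at 16
  Job 1: M1 done at 18, M2 done at 27
  Job 5: M1 done at 30, M2 done at 38
  Job 4: M1 done at 40, M2 done at 44
  Job 3: M1 done at 47, M2 done at 49
Makespan = 49

49


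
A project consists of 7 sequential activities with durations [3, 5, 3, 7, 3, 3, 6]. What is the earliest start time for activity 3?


Activity 3 starts after activities 1 through 2 complete.
Predecessor durations: [3, 5]
ES = 3 + 5 = 8

8


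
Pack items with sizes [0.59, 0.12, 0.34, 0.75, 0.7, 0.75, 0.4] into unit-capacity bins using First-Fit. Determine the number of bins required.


Place items sequentially using First-Fit:
  Item 0.59 -> new Bin 1
  Item 0.12 -> Bin 1 (now 0.71)
  Item 0.34 -> new Bin 2
  Item 0.75 -> new Bin 3
  Item 0.7 -> new Bin 4
  Item 0.75 -> new Bin 5
  Item 0.4 -> Bin 2 (now 0.74)
Total bins used = 5

5


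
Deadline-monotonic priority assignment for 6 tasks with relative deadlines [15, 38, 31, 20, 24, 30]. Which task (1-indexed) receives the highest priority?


Sort tasks by relative deadline (ascending):
  Task 1: deadline = 15
  Task 4: deadline = 20
  Task 5: deadline = 24
  Task 6: deadline = 30
  Task 3: deadline = 31
  Task 2: deadline = 38
Priority order (highest first): [1, 4, 5, 6, 3, 2]
Highest priority task = 1

1


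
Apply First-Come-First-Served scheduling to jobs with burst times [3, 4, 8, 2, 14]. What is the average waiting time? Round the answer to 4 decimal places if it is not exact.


FCFS order (as given): [3, 4, 8, 2, 14]
Waiting times:
  Job 1: wait = 0
  Job 2: wait = 3
  Job 3: wait = 7
  Job 4: wait = 15
  Job 5: wait = 17
Sum of waiting times = 42
Average waiting time = 42/5 = 8.4

8.4


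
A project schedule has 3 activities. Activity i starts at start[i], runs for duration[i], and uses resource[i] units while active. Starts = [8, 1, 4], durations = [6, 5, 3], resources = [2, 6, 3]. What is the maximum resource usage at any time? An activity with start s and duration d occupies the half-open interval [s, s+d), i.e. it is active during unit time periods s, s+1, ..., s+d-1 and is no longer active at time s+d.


Each activity i is active on [start_i, start_i + duration_i).
Compute total resource usage per time slot:
  t=0: active resources = [], total = 0
  t=1: active resources = [6], total = 6
  t=2: active resources = [6], total = 6
  t=3: active resources = [6], total = 6
  t=4: active resources = [6, 3], total = 9
  t=5: active resources = [6, 3], total = 9
  t=6: active resources = [3], total = 3
  t=7: active resources = [], total = 0
  t=8: active resources = [2], total = 2
  t=9: active resources = [2], total = 2
  t=10: active resources = [2], total = 2
  t=11: active resources = [2], total = 2
  t=12: active resources = [2], total = 2
  t=13: active resources = [2], total = 2
Peak resource demand = 9

9


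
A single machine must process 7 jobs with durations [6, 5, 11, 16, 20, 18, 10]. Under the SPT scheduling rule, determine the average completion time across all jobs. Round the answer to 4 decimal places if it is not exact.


Sort jobs by processing time (SPT order): [5, 6, 10, 11, 16, 18, 20]
Compute completion times sequentially:
  Job 1: processing = 5, completes at 5
  Job 2: processing = 6, completes at 11
  Job 3: processing = 10, completes at 21
  Job 4: processing = 11, completes at 32
  Job 5: processing = 16, completes at 48
  Job 6: processing = 18, completes at 66
  Job 7: processing = 20, completes at 86
Sum of completion times = 269
Average completion time = 269/7 = 38.4286

38.4286


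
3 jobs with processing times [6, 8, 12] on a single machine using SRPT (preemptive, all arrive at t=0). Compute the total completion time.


Since all jobs arrive at t=0, SRPT equals SPT ordering.
SPT order: [6, 8, 12]
Completion times:
  Job 1: p=6, C=6
  Job 2: p=8, C=14
  Job 3: p=12, C=26
Total completion time = 6 + 14 + 26 = 46

46


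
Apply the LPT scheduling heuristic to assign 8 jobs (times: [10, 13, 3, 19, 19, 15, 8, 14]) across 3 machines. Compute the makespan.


Sort jobs in decreasing order (LPT): [19, 19, 15, 14, 13, 10, 8, 3]
Assign each job to the least loaded machine:
  Machine 1: jobs [19, 13], load = 32
  Machine 2: jobs [19, 10, 8], load = 37
  Machine 3: jobs [15, 14, 3], load = 32
Makespan = max load = 37

37


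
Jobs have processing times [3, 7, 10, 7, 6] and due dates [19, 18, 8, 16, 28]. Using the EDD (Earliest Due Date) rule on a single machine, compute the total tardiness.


Sort by due date (EDD order): [(10, 8), (7, 16), (7, 18), (3, 19), (6, 28)]
Compute completion times and tardiness:
  Job 1: p=10, d=8, C=10, tardiness=max(0,10-8)=2
  Job 2: p=7, d=16, C=17, tardiness=max(0,17-16)=1
  Job 3: p=7, d=18, C=24, tardiness=max(0,24-18)=6
  Job 4: p=3, d=19, C=27, tardiness=max(0,27-19)=8
  Job 5: p=6, d=28, C=33, tardiness=max(0,33-28)=5
Total tardiness = 22

22


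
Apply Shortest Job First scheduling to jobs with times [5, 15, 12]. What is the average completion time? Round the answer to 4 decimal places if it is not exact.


SJF order (ascending): [5, 12, 15]
Completion times:
  Job 1: burst=5, C=5
  Job 2: burst=12, C=17
  Job 3: burst=15, C=32
Average completion = 54/3 = 18.0

18.0


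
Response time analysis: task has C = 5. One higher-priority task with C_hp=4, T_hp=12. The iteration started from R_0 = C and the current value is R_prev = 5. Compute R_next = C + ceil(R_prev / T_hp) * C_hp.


R_next = C + ceil(R_prev / T_hp) * C_hp
ceil(5 / 12) = ceil(0.4167) = 1
Interference = 1 * 4 = 4
R_next = 5 + 4 = 9

9


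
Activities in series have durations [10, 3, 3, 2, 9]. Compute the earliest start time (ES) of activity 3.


Activity 3 starts after activities 1 through 2 complete.
Predecessor durations: [10, 3]
ES = 10 + 3 = 13

13


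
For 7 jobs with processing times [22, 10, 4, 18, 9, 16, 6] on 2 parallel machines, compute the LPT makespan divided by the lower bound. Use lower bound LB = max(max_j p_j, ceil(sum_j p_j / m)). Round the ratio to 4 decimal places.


LPT order: [22, 18, 16, 10, 9, 6, 4]
Machine loads after assignment: [41, 44]
LPT makespan = 44
Lower bound = max(max_job, ceil(total/2)) = max(22, 43) = 43
Ratio = 44 / 43 = 1.0233

1.0233


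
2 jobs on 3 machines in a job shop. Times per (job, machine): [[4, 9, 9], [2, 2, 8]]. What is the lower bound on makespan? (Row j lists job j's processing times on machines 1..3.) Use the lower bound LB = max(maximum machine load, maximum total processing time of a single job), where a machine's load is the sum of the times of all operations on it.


Machine loads:
  Machine 1: 4 + 2 = 6
  Machine 2: 9 + 2 = 11
  Machine 3: 9 + 8 = 17
Max machine load = 17
Job totals:
  Job 1: 22
  Job 2: 12
Max job total = 22
Lower bound = max(17, 22) = 22

22


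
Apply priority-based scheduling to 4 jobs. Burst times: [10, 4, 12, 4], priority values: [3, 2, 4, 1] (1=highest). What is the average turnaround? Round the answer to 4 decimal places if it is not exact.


Sort by priority (ascending = highest first):
Order: [(1, 4), (2, 4), (3, 10), (4, 12)]
Completion times:
  Priority 1, burst=4, C=4
  Priority 2, burst=4, C=8
  Priority 3, burst=10, C=18
  Priority 4, burst=12, C=30
Average turnaround = 60/4 = 15.0

15.0


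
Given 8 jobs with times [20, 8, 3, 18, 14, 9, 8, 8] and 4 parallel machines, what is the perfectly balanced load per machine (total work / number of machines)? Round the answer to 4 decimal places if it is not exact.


Total processing time = 20 + 8 + 3 + 18 + 14 + 9 + 8 + 8 = 88
Number of machines = 4
Ideal balanced load = 88 / 4 = 22.0

22.0
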